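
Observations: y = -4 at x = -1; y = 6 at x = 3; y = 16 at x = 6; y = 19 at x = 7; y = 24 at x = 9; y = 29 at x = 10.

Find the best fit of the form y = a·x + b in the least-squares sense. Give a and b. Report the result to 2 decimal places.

a = 2.96, b = -1.80

Normal-equation sums: Σx·x = 276, Σx = 34, Σ1 = 6.
For Aᵀy: Σx·y = 757, Σy = 90.
Normal equations: [[276, 34]; [34, 6]]·[a, b]ᵀ = [757, 90]ᵀ.
det = 276·6 − 34² = 500.
a = (757·6 − 34·90)/500 = 741/250; b = (276·90 − 34·757)/500 = -449/250.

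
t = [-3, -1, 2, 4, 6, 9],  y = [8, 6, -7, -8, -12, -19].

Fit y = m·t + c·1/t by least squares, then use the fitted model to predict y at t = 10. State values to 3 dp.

ŷ = -20.371

Forming MᵀM = [[147, 6]; [6, 1897/1296]] and Mᵀy = [-319, -329/18]ᵀ gives MᵀM·[m, c]ᵀ = Mᵀy.
Δ = 147·(1897/1296) − 6² = 77401/432.
m = ((-319)·(1897/1296) − 6·(-329/18))/(77401/432) = -463015/232203; c = (147·(-329/18) − 6·(-319))/(77401/432) = -333864/77401.
At t = 10: ŷ = (-463015/232203)·(10) + (-333864/77401)·(1/10) = -23651546/1161015.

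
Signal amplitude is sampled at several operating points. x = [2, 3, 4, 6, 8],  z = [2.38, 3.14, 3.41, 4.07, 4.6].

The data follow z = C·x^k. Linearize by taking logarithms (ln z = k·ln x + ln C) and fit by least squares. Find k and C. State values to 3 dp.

k = 0.457, C = 1.801

Let Y = ln z. Fitting Y = k·ln x + ln C by least squares:
Σln x = 7.0493, Σ(ln x)² = 11.1437, Σln z = 6.1677, Σln x·ln z = 9.2470.
Equations: 11.1437·k + 7.0493·ln C = 9.2470;  7.0493·k + 5·ln C = 6.1677.
Solving (det = 6.0265): k = 0.45750, ln C = 0.58854, so C = exp(0.58854) = 1.80136.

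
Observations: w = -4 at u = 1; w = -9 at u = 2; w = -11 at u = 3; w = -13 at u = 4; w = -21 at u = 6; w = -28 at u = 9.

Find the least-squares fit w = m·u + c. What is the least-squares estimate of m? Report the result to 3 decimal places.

m = -2.957

Compute the Gram sums: Σu·u = 147, Σu = 25, Σ1 = 6.
And Σu·w = -485, Σw = -86.
Eliminating c: 6·(row 1) − 25·(row 2) gives 257·m = 6·(-485) − 25·(-86) = -760, so m = -760/257.
Then c = ((-86) − 25·(-760/257))/6 = -517/257.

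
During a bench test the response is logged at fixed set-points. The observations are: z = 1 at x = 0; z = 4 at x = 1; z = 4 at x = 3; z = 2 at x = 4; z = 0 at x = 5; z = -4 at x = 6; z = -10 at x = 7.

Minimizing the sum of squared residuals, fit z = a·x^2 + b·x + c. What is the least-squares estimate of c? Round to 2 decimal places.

c = 1.26

Normal-equation sums: Σx^2·x^2 = 4660, Σx^2·x = 776, Σx^2 = 136, Σx·x = 136, Σx = 26, Σ1 = 7.
For Mᵀz: Σx^2·z = -562, Σx·z = -70, Σz = -3.
So MᵀM·[a, b, c]ᵀ = Mᵀz: [[4660, 776, 136]; [776, 136, 26]; [136, 26, 7]]·[a, b, c]ᵀ = [-562, -70, -3]ᵀ.
Inverting the 3×3 Gram matrix, [a, b, c]ᵀ = [-381/602, 2578/903, 163/129]ᵀ.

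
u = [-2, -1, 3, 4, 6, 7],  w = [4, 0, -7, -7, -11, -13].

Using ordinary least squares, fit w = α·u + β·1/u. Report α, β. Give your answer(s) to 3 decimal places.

From the data, Σu·u = 115, Σu·1/u = 6, Σ1/u·1/u = 10385/7056.
For Mᵀw: Σu·w = -214, Σ1/u·w = -821/84.
Eliminating β: (10385/7056)·(row 1) − 6·(row 2) gives (940259/7056)·α = (10385/7056)·(-214) − 6·(-821/84) = -904303/3528, so α = -1808606/940259.
Then β = ((-821/84) − 6·(-1808606/940259))/(10385/7056) = 1129044/940259.

α = -1.924, β = 1.201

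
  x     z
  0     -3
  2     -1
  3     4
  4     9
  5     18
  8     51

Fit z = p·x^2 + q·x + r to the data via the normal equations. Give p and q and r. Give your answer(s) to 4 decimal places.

With design matrix M, MᵀM = [[5074, 736, 118]; [736, 118, 22]; [118, 22, 6]] and Mᵀz = [3890, 544, 78]ᵀ.
Inverting the 3×3 Gram matrix, [p, q, r]ᵀ = [1039/1155, -92/231, -1244/385]ᵀ.

p = 0.8996, q = -0.3983, r = -3.2312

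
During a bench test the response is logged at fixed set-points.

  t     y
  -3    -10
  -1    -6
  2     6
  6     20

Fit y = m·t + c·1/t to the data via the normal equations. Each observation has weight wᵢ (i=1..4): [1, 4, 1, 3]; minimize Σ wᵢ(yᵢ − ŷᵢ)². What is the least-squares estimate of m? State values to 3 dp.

m = 3.225

Compute the Gram sums: Σwᵢ·t·t = 125, Σwᵢ·t·1/t = 9, Σwᵢ·1/t·1/t = 40/9.
And Σwᵢ·t·y = 426, Σwᵢ·1/t·y = 121/3.
Normal equations: [[125, 9]; [9, 40/9]]·[m, c]ᵀ = [426, 121/3]ᵀ.
Eliminating c: (40/9)·(row 1) − 9·(row 2) gives (4271/9)·m = (40/9)·426 − 9·(121/3) = 4591/3, so m = 13773/4271.
Then c = ((121/3) − 9·(13773/4271))/(40/9) = 10869/4271.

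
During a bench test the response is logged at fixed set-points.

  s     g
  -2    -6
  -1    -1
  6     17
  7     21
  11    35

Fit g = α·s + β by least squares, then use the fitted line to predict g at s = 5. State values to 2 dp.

The normal system MᵀM·[α, β]ᵀ = Mᵀg is [[211, 21]; [21, 5]]·[α, β]ᵀ = [647, 66]ᵀ.
Determinant 211·5 − 21² = 614.
α = (647·5 − 21·66)/614 = 1849/614; β = (211·66 − 21·647)/614 = 339/614.
At s = 5: ĝ = (1849/614)·(5) + (339/614)·(1) = 4792/307.

ĝ = 15.61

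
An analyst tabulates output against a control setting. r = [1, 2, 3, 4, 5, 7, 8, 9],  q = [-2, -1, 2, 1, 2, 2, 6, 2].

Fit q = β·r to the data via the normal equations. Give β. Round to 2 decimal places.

Compute the Gram sums: Σr·r = 249.
For Mᵀq: Σr·q = 96.
Normal equations: [[249]]·[β]ᵀ = [96]ᵀ.
Hence β = 96 / 249 ≈ 0.385542.

β = 0.39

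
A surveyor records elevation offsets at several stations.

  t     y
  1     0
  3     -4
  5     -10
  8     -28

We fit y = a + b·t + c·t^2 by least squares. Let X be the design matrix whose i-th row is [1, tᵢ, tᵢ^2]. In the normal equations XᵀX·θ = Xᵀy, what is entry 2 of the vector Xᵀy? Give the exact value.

Entry 2 ↔ basis t, so (Xᵀy)_{2} = Σᵢ (t)·yᵢ = (1)·(0) + (3)·(-4) + (5)·(-10) + (8)·(-28) = -286.

-286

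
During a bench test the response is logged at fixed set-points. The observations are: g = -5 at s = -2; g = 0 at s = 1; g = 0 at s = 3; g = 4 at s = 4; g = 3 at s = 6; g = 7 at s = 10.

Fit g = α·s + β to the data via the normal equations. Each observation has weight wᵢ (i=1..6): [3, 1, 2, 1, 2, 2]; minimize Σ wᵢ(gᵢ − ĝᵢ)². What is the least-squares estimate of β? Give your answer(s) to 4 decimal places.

β = -2.4967

Normal-equation sums: Σwᵢ·s·s = 319, Σwᵢ·s = 37, Σwᵢ·1 = 11.
Moment sums: Σwᵢ·s·g = 222, Σwᵢ·g = 9.
det = 319·11 − 37² = 2140.
α = (222·11 − 37·9)/2140 = 2109/2140; β = (319·9 − 37·222)/2140 = -5343/2140.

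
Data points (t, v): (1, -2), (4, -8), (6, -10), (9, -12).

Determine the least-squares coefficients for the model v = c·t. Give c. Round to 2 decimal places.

AᵀA·[c]ᵀ = Aᵀv reads: 134·c = -202.
(Σt·t = 134, Σt·v = -202.)
c = (-202)/134 = -1.50746.

c = -1.51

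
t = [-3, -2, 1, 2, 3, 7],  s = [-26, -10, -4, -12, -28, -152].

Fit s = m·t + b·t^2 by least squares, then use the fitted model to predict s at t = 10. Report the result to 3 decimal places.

ŝ = -307.622

The normal system MᵀM·[m, b]ᵀ = Mᵀs is [[76, 344]; [344, 2596]]·[m, b]ᵀ = [-1078, -8026]ᵀ.
Δ = 76·2596 − 344² = 78960.
m = ((-1078)·2596 − 344·(-8026))/78960 = -4693/9870; b = (76·(-8026) − 344·(-1078))/78960 = -29893/9870.
At t = 10: ŝ = (-4693/9870)·(10) + (-29893/9870)·(100) = -303623/987.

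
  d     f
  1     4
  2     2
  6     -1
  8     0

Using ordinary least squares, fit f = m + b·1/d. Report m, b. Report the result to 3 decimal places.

The normal equations are: 4·m + (43/24)·b = 5;  (43/24)·m + (745/576)·b = 29/6.
(Σ1 = 4, Σ1/d = 43/24, Σ1/d·1/d = 745/576, Σf = 5, Σ1/d·f = 29/6.)
Δ = 4·(745/576) − (43/24)² = 377/192.
m = (5·(745/576) − (43/24)·(29/6))/(377/192) = -421/377; b = (4·(29/6) − (43/24)·5)/(377/192) = 1992/377.

m = -1.117, b = 5.284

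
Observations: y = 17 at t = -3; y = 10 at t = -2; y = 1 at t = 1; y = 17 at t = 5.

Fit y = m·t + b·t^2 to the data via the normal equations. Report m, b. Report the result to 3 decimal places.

m = -2.284, b = 1.144

From the data, Σt·t = 39, Σt·t^2 = 91, Σt^2·t^2 = 723.
Right-hand side: Σt·y = 15, Σt^2·y = 619.
AᵀA·[m, b]ᵀ = Aᵀy becomes [[39, 91]; [91, 723]]·[m, b]ᵀ = [15, 619]ᵀ.
Eliminating b: 723·(row 1) − 91·(row 2) gives 19916·m = 723·15 − 91·619 = -45484, so m = -11371/4979.
Then b = (619 − 91·(-11371/4979))/723 = 438/383.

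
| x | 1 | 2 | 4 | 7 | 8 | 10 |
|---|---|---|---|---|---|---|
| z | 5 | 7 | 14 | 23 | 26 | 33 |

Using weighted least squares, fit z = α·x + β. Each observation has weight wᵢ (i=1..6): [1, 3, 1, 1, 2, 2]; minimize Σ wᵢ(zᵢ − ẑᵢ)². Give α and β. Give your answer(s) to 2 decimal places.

Compute the Gram sums: Σwᵢ·x·x = 406, Σwᵢ·x = 54, Σwᵢ·1 = 10.
And Σwᵢ·x·z = 1340, Σwᵢ·z = 181.
So AᵀWA·[α, β]ᵀ = AᵀWz: [[406, 54]; [54, 10]]·[α, β]ᵀ = [1340, 181]ᵀ.
Determinant 406·10 − 54² = 1144.
α = (1340·10 − 54·181)/1144 = 1813/572; β = (406·181 − 54·1340)/1144 = 563/572.

α = 3.17, β = 0.98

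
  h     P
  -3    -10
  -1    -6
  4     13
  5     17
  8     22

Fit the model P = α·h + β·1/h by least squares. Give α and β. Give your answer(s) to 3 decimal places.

The normal equations are: 115·α + 5·β = 349;  5·α + (17701/14400)·β = 281/15.
det = 115·(17701/14400) − 5² = 335123/2880.
α = (349·(17701/14400) − 5·(281/15))/(335123/2880) = 4828849/1675615; β = (115·(281/15) − 5·349)/(335123/2880) = 1178880/335123.

α = 2.882, β = 3.518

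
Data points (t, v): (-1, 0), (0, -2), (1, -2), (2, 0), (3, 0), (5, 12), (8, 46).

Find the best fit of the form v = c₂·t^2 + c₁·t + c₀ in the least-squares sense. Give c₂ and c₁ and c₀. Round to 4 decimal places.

c₂ = 0.9727, c₁ = -1.8433, c₀ = -1.9974

Sums needed: Σt^2·t^2 = 4820, Σt^2·t = 672, Σt^2 = 104, Σt·t = 104, Σt = 18, Σ1 = 7.
For Aᵀv: Σt^2·v = 3242, Σt·v = 426, Σv = 54.
Solving the 3×3 system (Gaussian elimination) gives c₂ = 21557/22162, c₁ = -40851/22162, c₀ = -22133/11081.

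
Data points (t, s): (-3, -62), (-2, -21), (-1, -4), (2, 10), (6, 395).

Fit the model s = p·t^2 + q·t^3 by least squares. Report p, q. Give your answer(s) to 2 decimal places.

From the data, Σt^2·t^2 = 1410, Σt^2·t^3 = 7532, Σt^3·t^3 = 47514.
And Σt^2·s = 13614, Σt^3·s = 87246.
Δ = 1410·47514 − 7532² = 10263716.
p = (13614·47514 − 7532·87246)/10263716 = -2570319/2565929; q = (1410·87246 − 7532·13614)/10263716 = 5119053/2565929.

p = -1.00, q = 2.00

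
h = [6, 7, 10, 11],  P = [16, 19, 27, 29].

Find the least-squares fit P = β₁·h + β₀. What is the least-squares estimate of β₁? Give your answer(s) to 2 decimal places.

β₁ = 2.62

Setting ∂/∂β₁ … = 0 gives: 306·β₁ + 34·β₀ = 818;  34·β₁ + 4·β₀ = 91.
Determinant 306·4 − 34² = 68.
β₁ = (818·4 − 34·91)/68 = 89/34; β₀ = (306·91 − 34·818)/68 = 1/2.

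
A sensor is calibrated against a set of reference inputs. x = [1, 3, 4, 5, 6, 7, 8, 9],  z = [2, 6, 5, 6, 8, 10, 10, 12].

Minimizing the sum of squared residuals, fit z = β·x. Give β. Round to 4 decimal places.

β = 1.3381

Setting ∂/∂β … = 0 gives: 281·β = 376.
Hence β = 376 / 281 ≈ 1.33808.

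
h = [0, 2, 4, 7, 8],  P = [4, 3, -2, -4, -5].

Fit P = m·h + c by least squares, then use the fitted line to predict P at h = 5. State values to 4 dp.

From the data, Σh·h = 133, Σh = 21, Σ1 = 5.
Moment sums: Σh·P = -70, ΣP = -4.
XᵀX·[m, c]ᵀ = XᵀP becomes [[133, 21]; [21, 5]]·[m, c]ᵀ = [-70, -4]ᵀ.
Δ = 133·5 − 21² = 224.
m = ((-70)·5 − 21·(-4))/224 = -19/16; c = (133·(-4) − 21·(-70))/224 = 67/16.
At h = 5: P̂ = (-19/16)·(5) + (67/16)·(1) = -7/4.

P̂ = -1.7500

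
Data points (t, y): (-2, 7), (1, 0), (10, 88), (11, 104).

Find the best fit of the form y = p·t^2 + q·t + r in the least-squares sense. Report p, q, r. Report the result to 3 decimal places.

p = 0.958, q = -1.020, r = 0.738

Entries of AᵀA: Σt^2·t^2 = 24658, Σt^2·t = 2324, Σt^2 = 226, Σt·t = 226, Σt = 20, Σ1 = 4.
For Aᵀy: Σt^2·y = 21412, Σt·y = 2010, Σy = 199.
Inverting the 3×3 Gram matrix, [p, q, r]ᵀ = [23107/24126, -4103/4021, 17813/24126]ᵀ.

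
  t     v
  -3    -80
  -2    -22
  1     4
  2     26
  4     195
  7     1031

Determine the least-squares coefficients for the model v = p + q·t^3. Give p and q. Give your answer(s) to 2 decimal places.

With design matrix A, AᵀA = [[6, 381]; [381, 122603]] and Aᵀv = [1154, 368661]ᵀ.
Determinant 6·122603 − 381² = 590457.
p = (1154·122603 − 381·368661)/590457 = 1024021/590457; q = (6·368661 − 381·1154)/590457 = 590764/196819.

p = 1.73, q = 3.00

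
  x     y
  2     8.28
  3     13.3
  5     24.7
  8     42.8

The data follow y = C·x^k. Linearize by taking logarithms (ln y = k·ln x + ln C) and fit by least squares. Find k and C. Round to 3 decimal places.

k = 1.188, C = 3.627

Let Y = ln y. Fitting Y = k·ln x + ln C by least squares:
AᵀA = [[8.6018, 5.4806]; [5.4806, 4]], rhs = [17.2808, 11.6649]ᵀ  (here Σln x = 5.4806, Σ(ln x)² = 8.6018, Σln y = 11.6649, Σln x·ln y = 17.2808).
Δ = 8.6018·4 − (5.4806)² = 4.3697; k = (17.2808·4 − 5.4806·11.6649)/4.3697 = 1.18816, ln C = (8.6018·11.6649 − 5.4806·17.2808)/4.3697 = 1.28827, so C = exp(1.28827) = 3.62652.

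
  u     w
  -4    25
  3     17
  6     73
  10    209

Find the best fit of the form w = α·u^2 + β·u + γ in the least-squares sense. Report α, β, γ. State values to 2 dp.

Normal-equation sums: Σu^2·u^2 = 11633, Σu^2·u = 1179, Σu^2 = 161, Σu·u = 161, Σu = 15, Σ1 = 4.
Moment sums: Σu^2·w = 24081, Σu·w = 2479, Σw = 324.
Normal equations: [[11633, 1179, 161]; [1179, 161, 15]; [161, 15, 4]]·[α, β, γ]ᵀ = [24081, 2479, 324]ᵀ.
Row-reducing yields α = 30666/14917, β = 11594/14917, γ = -69507/14917.

α = 2.06, β = 0.78, γ = -4.66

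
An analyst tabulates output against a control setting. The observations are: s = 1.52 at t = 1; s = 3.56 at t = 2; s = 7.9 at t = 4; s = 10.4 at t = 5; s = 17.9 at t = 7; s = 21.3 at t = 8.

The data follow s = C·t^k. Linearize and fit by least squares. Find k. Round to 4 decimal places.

With ln sᵢ as the transformed response and ln tᵢ as the regressor:
Sums: Σln t = 7.7142, Σ(ln t)² = 13.1032, Σln s = 12.0406, Σln t·ln s = 19.4884.
Normal system: [[13.1032, 7.7142]; [7.7142, 6]]·[k, ln C]ᵀ = [19.4884, 12.0406]ᵀ.
Solving (det = 19.1098): k = 1.25830, ln C = 0.38897.

k = 1.2583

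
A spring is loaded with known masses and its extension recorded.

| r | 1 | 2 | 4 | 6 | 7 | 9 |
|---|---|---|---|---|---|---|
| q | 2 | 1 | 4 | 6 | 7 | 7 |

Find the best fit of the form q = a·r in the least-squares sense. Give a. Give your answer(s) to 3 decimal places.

a = 0.898

The normal equations are: 187·a = 168.
(Σr·r = 187, Σr·q = 168.)
Hence a = 168 / 187 ≈ 0.898396.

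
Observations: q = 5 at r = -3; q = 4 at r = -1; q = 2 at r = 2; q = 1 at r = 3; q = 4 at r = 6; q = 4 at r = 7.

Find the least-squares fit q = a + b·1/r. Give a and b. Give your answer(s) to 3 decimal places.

Compute the Gram sums: Σ1 = 6, Σ1/r = -4/21, Σ1/r·1/r = 149/98.
Moment sums: Σq = 20, Σ1/r·q = -65/21.
Δ = 6·(149/98) − (-4/21)² = 4007/441.
a = (20·(149/98) − (-4/21)·(-65/21))/(4007/441) = 13150/4007; b = (6·(-65/21) − (-4/21)·20)/(4007/441) = -6510/4007.

a = 3.282, b = -1.625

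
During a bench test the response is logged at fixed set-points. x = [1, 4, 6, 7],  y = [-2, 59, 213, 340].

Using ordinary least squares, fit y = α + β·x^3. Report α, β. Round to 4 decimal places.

Normal-equation sums: Σ1 = 4, Σx^3 = 624, Σx^3·x^3 = 168402.
For Aᵀy: Σy = 610, Σx^3·y = 166402.
So AᵀA·[α, β]ᵀ = Aᵀy: [[4, 624]; [624, 168402]]·[α, β]ᵀ = [610, 166402]ᵀ.
det = 4·168402 − 624² = 284232.
α = (610·168402 − 624·166402)/284232 = -7113/1822; β = (4·166402 − 624·610)/284232 = 35621/35529.

α = -3.9040, β = 1.0026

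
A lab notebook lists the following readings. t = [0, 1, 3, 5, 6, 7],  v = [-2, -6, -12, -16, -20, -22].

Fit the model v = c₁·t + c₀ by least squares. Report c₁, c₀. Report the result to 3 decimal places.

Compute the Gram sums: Σt·t = 120, Σt = 22, Σ1 = 6.
And Σt·v = -396, Σv = -78.
Determinant 120·6 − 22² = 236.
c₁ = ((-396)·6 − 22·(-78))/236 = -165/59; c₀ = (120·(-78) − 22·(-396))/236 = -162/59.

c₁ = -2.797, c₀ = -2.746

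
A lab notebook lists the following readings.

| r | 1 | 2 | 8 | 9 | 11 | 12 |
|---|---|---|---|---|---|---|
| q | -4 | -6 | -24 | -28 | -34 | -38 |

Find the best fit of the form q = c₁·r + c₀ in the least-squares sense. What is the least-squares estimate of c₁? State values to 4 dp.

From the data, Σr·r = 415, Σr = 43, Σ1 = 6.
Moment sums: Σr·q = -1290, Σq = -134.
MᵀM·[c₁, c₀]ᵀ = Mᵀq becomes [[415, 43]; [43, 6]]·[c₁, c₀]ᵀ = [-1290, -134]ᵀ.
det = 415·6 − 43² = 641.
c₁ = ((-1290)·6 − 43·(-134))/641 = -1978/641; c₀ = (415·(-134) − 43·(-1290))/641 = -140/641.

c₁ = -3.0858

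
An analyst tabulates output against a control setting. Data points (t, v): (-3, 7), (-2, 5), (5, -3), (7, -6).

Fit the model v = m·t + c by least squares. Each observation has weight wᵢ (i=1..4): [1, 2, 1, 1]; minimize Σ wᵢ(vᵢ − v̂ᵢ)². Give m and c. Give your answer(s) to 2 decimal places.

m = -1.23, c = 2.83

Normal-equation sums: Σwᵢ·t·t = 91, Σwᵢ·t = 5, Σwᵢ·1 = 5.
And Σwᵢ·t·v = -98, Σwᵢ·v = 8.
Normal equations: [[91, 5]; [5, 5]]·[m, c]ᵀ = [-98, 8]ᵀ.
Eliminating c: 5·(row 1) − 5·(row 2) gives 430·m = 5·(-98) − 5·8 = -530, so m = -53/43.
Then c = (8 − 5·(-53/43))/5 = 609/215.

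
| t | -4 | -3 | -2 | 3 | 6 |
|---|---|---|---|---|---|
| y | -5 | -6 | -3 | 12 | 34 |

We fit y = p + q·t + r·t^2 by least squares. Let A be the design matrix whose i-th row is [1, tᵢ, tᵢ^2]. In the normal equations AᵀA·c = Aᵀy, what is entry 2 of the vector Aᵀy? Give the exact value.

Entry 2 ↔ basis t, so (Aᵀy)_{2} = Σᵢ (t)·yᵢ = (-4)·(-5) + (-3)·(-6) + (-2)·(-3) + (3)·(12) + (6)·(34) = 284.

284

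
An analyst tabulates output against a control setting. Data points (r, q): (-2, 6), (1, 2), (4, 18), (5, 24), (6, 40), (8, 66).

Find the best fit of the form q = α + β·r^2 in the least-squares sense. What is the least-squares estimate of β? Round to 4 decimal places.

Forming AᵀA = [[6, 146]; [146, 6290]] and Aᵀq = [156, 6578]ᵀ gives AᵀA·[α, β]ᵀ = Aᵀq.
Eliminating β: 6290·(row 1) − 146·(row 2) gives 16424·α = 6290·156 − 146·6578 = 20852, so α = 5213/4106.
Then β = (6578 − 146·(5213/4106))/6290 = 4173/4106.

β = 1.0163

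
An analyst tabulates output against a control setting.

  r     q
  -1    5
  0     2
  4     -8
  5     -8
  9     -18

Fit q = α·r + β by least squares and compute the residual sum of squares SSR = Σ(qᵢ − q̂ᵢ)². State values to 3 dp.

SSR = 2.871

Forming XᵀX = [[123, 17]; [17, 5]] and Xᵀq = [-239, -27]ᵀ gives XᵀX·[α, β]ᵀ = Xᵀq.
Eliminating β: 5·(row 1) − 17·(row 2) gives 326·α = 5·(-239) − 17·(-27) = -736, so α = -368/163.
Then β = ((-27) − 17·(-368/163))/5 = 371/163.
Residuals: 76/163, -45/163, -203/163, 165/163, 7/163; SSR = 468/163.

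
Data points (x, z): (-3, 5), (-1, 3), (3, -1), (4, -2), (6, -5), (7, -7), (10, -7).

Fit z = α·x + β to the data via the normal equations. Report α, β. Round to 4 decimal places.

With design matrix M, MᵀM = [[220, 26]; [26, 7]] and Mᵀz = [-178, -14]ᵀ.
Δ = 220·7 − 26² = 864.
α = ((-178)·7 − 26·(-14))/864 = -49/48; β = (220·(-14) − 26·(-178))/864 = 43/24.

α = -1.0208, β = 1.7917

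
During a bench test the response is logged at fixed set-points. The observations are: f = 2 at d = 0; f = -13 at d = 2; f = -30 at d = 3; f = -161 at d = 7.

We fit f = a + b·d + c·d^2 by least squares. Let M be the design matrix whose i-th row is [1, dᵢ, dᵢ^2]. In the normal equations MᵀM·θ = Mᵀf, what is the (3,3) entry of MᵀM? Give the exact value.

2498

Row 3 ↔ basis d^2, column 3 ↔ basis d^2, so (MᵀM)_{3,3} = Σᵢ (d^2)·(d^2) = (0)·(0) + (4)·(4) + (9)·(9) + (49)·(49) = 2498.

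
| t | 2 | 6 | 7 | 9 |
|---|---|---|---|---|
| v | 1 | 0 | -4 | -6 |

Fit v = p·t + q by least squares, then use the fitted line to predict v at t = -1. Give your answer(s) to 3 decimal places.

v̂ = 4.750

Setting ∂/∂p … = 0 gives: 170·p + 24·q = -80;  24·p + 4·q = -9.
(Σt·t = 170, Σt = 24, Σ1 = 4, Σt·v = -80, Σv = -9.)
Δ = 170·4 − 24² = 104.
p = ((-80)·4 − 24·(-9))/104 = -1; q = (170·(-9) − 24·(-80))/104 = 15/4.
At t = -1: v̂ = (-1)·(-1) + (15/4)·(1) = 19/4.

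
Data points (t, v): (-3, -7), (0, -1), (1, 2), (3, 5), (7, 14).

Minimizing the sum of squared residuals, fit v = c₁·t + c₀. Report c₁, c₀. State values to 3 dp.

c₁ = 2.087, c₀ = -0.739

Sums needed: Σt·t = 68, Σt = 8, Σ1 = 5.
Right-hand side: Σt·v = 136, Σv = 13.
Normal equations: [[68, 8]; [8, 5]]·[c₁, c₀]ᵀ = [136, 13]ᵀ.
Determinant 68·5 − 8² = 276.
c₁ = (136·5 − 8·13)/276 = 48/23; c₀ = (68·13 − 8·136)/276 = -17/23.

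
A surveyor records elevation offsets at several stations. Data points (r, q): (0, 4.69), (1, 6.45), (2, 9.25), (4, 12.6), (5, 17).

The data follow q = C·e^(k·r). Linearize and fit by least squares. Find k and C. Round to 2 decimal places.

Let Y = ln q. Fitting Y = k·r + ln C by least squares:
Sums: Σr = 12.0000, Σ(r)² = 46.0000, Σln q = 11.0010, Σr·ln q = 30.6142.
Normal system: [[46.0000, 12.0000]; [12.0000, 5]]·[k, ln C]ᵀ = [30.6142, 11.0010]ᵀ.
Slope k = (n·Σr·ln q − Σr·Σln q)/(n·Σ(r)² − (Σr)²) = (5·30.6142 − 12.0000·11.0010)/86.0000 = 0.24486; ln C = (Σln q − k·Σr)/n = 1.61253, so C = exp(1.61253) = 5.01551.

k = 0.24, C = 5.02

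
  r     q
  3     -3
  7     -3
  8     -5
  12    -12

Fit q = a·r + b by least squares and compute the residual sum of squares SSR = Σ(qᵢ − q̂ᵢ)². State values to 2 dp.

Compute the Gram sums: Σr·r = 266, Σr = 30, Σ1 = 4.
Right-hand side: Σr·q = -214, Σq = -23.
So AᵀA·[a, b]ᵀ = Aᵀq: [[266, 30]; [30, 4]]·[a, b]ᵀ = [-214, -23]ᵀ.
Determinant 266·4 − 30² = 164.
a = ((-214)·4 − 30·(-23))/164 = -83/82; b = (266·(-23) − 30·(-214))/164 = 151/82.
Residuals: -74/41, 92/41, 103/82, -139/82; SSR = 1045/82.

SSR = 12.74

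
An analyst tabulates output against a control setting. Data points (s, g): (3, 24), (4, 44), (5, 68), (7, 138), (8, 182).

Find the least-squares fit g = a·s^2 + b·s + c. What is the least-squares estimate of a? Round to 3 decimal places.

a = 3.136

Compute the Gram sums: Σs^2·s^2 = 7459, Σs^2·s = 1071, Σs^2 = 163, Σs·s = 163, Σs = 27, Σ1 = 5.
And Σs^2·g = 21030, Σs·g = 3010, Σg = 456.
Solving the 3×3 system (Gaussian elimination) gives a = 69/22, b = -65/22, c = 54/11.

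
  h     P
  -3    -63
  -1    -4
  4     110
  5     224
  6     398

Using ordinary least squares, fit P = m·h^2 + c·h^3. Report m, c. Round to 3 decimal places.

MᵀM·[m, c]ᵀ = MᵀP reads: 2259·m + 11681·c = 21117;  11681·m + 67107·c = 122713.
det = 2259·67107 − 11681² = 15148952.
m = (21117·67107 − 11681·122713)/15148952 = -8156017/7574476; c = (2259·122713 − 11681·21117)/15148952 = 15270495/7574476.

m = -1.077, c = 2.016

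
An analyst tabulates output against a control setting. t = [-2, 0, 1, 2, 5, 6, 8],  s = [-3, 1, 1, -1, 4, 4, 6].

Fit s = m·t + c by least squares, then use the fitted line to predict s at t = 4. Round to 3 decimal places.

Forming XᵀX = [[134, 20]; [20, 7]] and Xᵀs = [97, 12]ᵀ gives XᵀX·[m, c]ᵀ = Xᵀs.
Eliminating c: 7·(row 1) − 20·(row 2) gives 538·m = 7·97 − 20·12 = 439, so m = 439/538.
Then c = (12 − 20·(439/538))/7 = -166/269.
At t = 4: ŝ = (439/538)·(4) + (-166/269)·(1) = 712/269.

ŝ = 2.647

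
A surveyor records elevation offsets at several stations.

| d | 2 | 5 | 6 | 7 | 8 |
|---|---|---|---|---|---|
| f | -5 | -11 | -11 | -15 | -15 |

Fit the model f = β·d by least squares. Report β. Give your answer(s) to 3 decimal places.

β = -2.000

The normal equations are: 178·β = -356.
Hence β = -356 / 178 ≈ -2.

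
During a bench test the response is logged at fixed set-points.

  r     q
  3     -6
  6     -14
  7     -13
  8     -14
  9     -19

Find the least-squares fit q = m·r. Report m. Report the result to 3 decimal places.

Compute the Gram sums: Σr·r = 239.
And Σr·q = -476.
m = (-476)/239 = -1.99163.

m = -1.992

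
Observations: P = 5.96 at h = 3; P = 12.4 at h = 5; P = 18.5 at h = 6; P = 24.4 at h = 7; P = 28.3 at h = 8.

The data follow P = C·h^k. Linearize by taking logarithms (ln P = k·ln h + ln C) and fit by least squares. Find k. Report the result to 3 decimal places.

k = 1.632

Linearized form: ln P = k·ln h + ln C. From the 5 transformed points,
Σln h = 8.5252, Σ(ln h)² = 15.1183, Σln P = 13.7580, Σln h·ln P = 24.4088.
Equations: 15.1183·k + 8.5252·ln C = 24.4088;  8.5252·k + 5·ln C = 13.7580.
Δ = 15.1183·5 − (8.5252)² = 2.9130; k = (24.4088·5 − 8.5252·13.7580)/2.9130 = 1.63226, ln C = (15.1183·13.7580 − 8.5252·24.4088)/2.9130 = -0.03147.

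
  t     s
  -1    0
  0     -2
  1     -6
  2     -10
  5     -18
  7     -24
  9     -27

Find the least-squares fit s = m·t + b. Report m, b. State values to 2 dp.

m = -2.82, b = -3.15

Compute the Gram sums: Σt·t = 161, Σt = 23, Σ1 = 7.
For Xᵀs: Σt·s = -527, Σs = -87.
Normal equations: [[161, 23]; [23, 7]]·[m, b]ᵀ = [-527, -87]ᵀ.
Eliminating b: 7·(row 1) − 23·(row 2) gives 598·m = 7·(-527) − 23·(-87) = -1688, so m = -844/299.
Then b = ((-87) − 23·(-844/299))/7 = -41/13.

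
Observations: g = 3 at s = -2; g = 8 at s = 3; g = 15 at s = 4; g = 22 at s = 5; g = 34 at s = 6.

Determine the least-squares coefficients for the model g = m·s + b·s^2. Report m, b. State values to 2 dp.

m = 0.07, b = 0.91

Forming MᵀM = [[90, 424]; [424, 2274]] and Mᵀg = [392, 2098]ᵀ gives MᵀM·[m, b]ᵀ = Mᵀg.
det = 90·2274 − 424² = 24884.
m = (392·2274 − 424·2098)/24884 = 464/6221; b = (90·2098 − 424·392)/24884 = 5653/6221.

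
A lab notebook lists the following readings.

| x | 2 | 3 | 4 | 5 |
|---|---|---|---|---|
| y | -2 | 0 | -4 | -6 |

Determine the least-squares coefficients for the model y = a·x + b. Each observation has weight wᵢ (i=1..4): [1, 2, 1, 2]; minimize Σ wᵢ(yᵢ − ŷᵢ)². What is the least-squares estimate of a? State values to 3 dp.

a = -1.909

Compute the Gram sums: Σwᵢ·x·x = 88, Σwᵢ·x = 22, Σwᵢ·1 = 6.
For MᵀWy: Σwᵢ·x·y = -80, Σwᵢ·y = -18.
Normal equations: [[88, 22]; [22, 6]]·[a, b]ᵀ = [-80, -18]ᵀ.
Determinant 88·6 − 22² = 44.
a = ((-80)·6 − 22·(-18))/44 = -21/11; b = (88·(-18) − 22·(-80))/44 = 4.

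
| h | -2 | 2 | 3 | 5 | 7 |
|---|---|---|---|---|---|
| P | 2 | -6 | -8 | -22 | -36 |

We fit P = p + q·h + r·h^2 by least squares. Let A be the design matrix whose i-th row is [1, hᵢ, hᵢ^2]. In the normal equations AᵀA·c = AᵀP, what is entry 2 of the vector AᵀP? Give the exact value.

-402

Entry 2 ↔ basis h, so (AᵀP)_{2} = Σᵢ (h)·Pᵢ = (-2)·(2) + (2)·(-6) + (3)·(-8) + (5)·(-22) + (7)·(-36) = -402.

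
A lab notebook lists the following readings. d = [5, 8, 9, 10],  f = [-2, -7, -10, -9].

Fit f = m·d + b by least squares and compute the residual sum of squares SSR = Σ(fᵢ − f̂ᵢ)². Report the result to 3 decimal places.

SSR = 3.429

Setting ∂/∂m … = 0 gives: 270·m + 32·b = -246;  32·m + 4·b = -28.
Determinant 270·4 − 32² = 56.
m = ((-246)·4 − 32·(-28))/56 = -11/7; b = (270·(-28) − 32·(-246))/56 = 39/7.
Residuals: 2/7, 0, -10/7, 8/7; SSR = 24/7.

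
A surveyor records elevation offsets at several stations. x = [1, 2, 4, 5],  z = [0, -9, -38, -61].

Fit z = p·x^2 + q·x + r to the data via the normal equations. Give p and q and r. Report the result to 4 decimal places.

Entries of AᵀA: Σx^2·x^2 = 898, Σx^2·x = 198, Σx^2 = 46, Σx·x = 46, Σx = 12, Σ1 = 4.
And Σx^2·z = -2169, Σx·z = -475, Σz = -108.
AᵀA·[p, q, r]ᵀ = Aᵀz becomes [[898, 198, 46]; [198, 46, 12]; [46, 12, 4]]·[p, q, r]ᵀ = [-2169, -475, -108]ᵀ.
Solving the 3×3 system (Gaussian elimination) gives p = -7/3, q = -11/10, r = 47/15.

p = -2.3333, q = -1.1000, r = 3.1333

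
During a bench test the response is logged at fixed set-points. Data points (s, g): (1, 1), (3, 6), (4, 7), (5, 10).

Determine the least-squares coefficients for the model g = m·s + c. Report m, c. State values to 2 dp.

From the data, Σs·s = 51, Σs = 13, Σ1 = 4.
Moment sums: Σs·g = 97, Σg = 24.
Normal equations: [[51, 13]; [13, 4]]·[m, c]ᵀ = [97, 24]ᵀ.
det = 51·4 − 13² = 35.
m = (97·4 − 13·24)/35 = 76/35; c = (51·24 − 13·97)/35 = -37/35.

m = 2.17, c = -1.06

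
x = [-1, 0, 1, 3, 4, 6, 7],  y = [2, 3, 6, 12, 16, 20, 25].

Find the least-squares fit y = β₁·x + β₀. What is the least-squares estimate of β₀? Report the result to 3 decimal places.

β₀ = 3.719

The normal system MᵀM·[β₁, β₀]ᵀ = Mᵀy is [[112, 20]; [20, 7]]·[β₁, β₀]ᵀ = [399, 84]ᵀ.
Determinant 112·7 − 20² = 384.
β₁ = (399·7 − 20·84)/384 = 371/128; β₀ = (112·84 − 20·399)/384 = 119/32.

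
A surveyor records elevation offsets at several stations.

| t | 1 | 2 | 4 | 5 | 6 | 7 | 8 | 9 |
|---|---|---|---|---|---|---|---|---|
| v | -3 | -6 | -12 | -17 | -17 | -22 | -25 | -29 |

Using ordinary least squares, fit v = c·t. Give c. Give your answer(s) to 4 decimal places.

Forming XᵀX = [[276]] and Xᵀv = [-865]ᵀ gives XᵀX·[c]ᵀ = Xᵀv.
c = (-865)/276 = -3.13406.

c = -3.1341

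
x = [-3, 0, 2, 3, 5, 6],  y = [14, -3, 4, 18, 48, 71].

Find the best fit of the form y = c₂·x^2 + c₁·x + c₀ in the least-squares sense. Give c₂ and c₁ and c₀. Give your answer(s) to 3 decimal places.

c₂ = 1.998, c₁ = 0.341, c₀ = -3.043

The normal equations are: 2099·c₂ + 349·c₁ + 83·c₀ = 4060;  349·c₂ + 83·c₁ + 13·c₀ = 686;  83·c₂ + 13·c₁ + 6·c₀ = 152.
Inverting the 3×3 Gram matrix, [c₂, c₁, c₀]ᵀ = [959/480, 229/672, -213/70]ᵀ.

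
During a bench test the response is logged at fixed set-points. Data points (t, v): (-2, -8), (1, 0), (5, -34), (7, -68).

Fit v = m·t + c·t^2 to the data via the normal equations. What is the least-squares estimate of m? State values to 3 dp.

Sums needed: Σt·t = 79, Σt·t^2 = 461, Σt^2·t^2 = 3043.
Moment sums: Σt·v = -630, Σt^2·v = -4214.
det = 79·3043 − 461² = 27876.
m = ((-630)·3043 − 461·(-4214))/27876 = 6391/6969; c = (79·(-4214) − 461·(-630))/27876 = -10619/6969.

m = 0.917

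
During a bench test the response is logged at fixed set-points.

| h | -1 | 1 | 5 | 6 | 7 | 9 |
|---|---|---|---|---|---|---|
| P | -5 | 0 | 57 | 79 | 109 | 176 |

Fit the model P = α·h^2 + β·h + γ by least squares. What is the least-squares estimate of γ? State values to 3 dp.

γ = -4.505

Forming AᵀA = [[10885, 1413, 193]; [1413, 193, 27]; [193, 27, 6]] and AᵀP = [23861, 3111, 416]ᵀ gives AᵀA·[α, β, γ]ᵀ = AᵀP.
Row-reducing yields α = 10181/5170, β = 12057/5170, γ = -11646/2585.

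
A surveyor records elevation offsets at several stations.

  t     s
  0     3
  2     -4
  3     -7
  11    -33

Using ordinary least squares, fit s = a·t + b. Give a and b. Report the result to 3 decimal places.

Forming MᵀM = [[134, 16]; [16, 4]] and Mᵀs = [-392, -41]ᵀ gives MᵀM·[a, b]ᵀ = Mᵀs.
det = 134·4 − 16² = 280.
a = ((-392)·4 − 16·(-41))/280 = -114/35; b = (134·(-41) − 16·(-392))/280 = 389/140.

a = -3.257, b = 2.779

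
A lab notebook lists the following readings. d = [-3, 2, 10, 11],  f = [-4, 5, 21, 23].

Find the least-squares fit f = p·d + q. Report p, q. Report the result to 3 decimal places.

p = 1.940, q = 1.549

Normal-equation sums: Σd·d = 234, Σd = 20, Σ1 = 4.
And Σd·f = 485, Σf = 45.
Determinant 234·4 − 20² = 536.
p = (485·4 − 20·45)/536 = 130/67; q = (234·45 − 20·485)/536 = 415/268.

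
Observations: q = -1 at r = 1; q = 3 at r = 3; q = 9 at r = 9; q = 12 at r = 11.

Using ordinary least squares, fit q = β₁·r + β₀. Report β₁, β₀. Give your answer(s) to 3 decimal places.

β₁ = 1.221, β₀ = -1.574

Sums needed: Σr·r = 212, Σr = 24, Σ1 = 4.
Moment sums: Σr·q = 221, Σq = 23.
XᵀX·[β₁, β₀]ᵀ = Xᵀq becomes [[212, 24]; [24, 4]]·[β₁, β₀]ᵀ = [221, 23]ᵀ.
det = 212·4 − 24² = 272.
β₁ = (221·4 − 24·23)/272 = 83/68; β₀ = (212·23 − 24·221)/272 = -107/68.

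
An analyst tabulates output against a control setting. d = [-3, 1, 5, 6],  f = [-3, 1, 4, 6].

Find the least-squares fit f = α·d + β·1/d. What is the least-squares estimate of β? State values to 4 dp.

Normal-equation sums: Σd·d = 71, Σd·1/d = 4, Σ1/d·1/d = 1061/900.
And Σd·f = 66, Σ1/d·f = 19/5.
So AᵀA·[α, β]ᵀ = Aᵀf: [[71, 4]; [4, 1061/900]]·[α, β]ᵀ = [66, 19/5]ᵀ.
Determinant 71·(1061/900) − 4² = 60931/900.
α = (66·(1061/900) − 4·(19/5))/(60931/900) = 56346/60931; β = (71·(19/5) − 4·66)/(60931/900) = 5220/60931.

β = 0.0857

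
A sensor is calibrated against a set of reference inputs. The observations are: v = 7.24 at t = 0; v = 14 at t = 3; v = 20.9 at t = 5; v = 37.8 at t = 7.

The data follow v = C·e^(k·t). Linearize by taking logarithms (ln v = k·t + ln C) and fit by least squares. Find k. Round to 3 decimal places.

Let Y = ln v. Fitting Y = k·t + ln C by least squares:
XᵀX = [[83.0000, 15.0000]; [15.0000, 4]], rhs = [48.5421, 11.2907]ᵀ  (here Σt = 15.0000, Σ(t)² = 83.0000, Σln v = 11.2907, Σt·ln v = 48.5421).
Slope k = (n·Σt·ln v − Σt·Σln v)/(n·Σ(t)² − (Σt)²) = (4·48.5421 − 15.0000·11.2907)/107.0000 = 0.23184; ln C = (Σln v − k·Σt)/n = 1.95327.

k = 0.232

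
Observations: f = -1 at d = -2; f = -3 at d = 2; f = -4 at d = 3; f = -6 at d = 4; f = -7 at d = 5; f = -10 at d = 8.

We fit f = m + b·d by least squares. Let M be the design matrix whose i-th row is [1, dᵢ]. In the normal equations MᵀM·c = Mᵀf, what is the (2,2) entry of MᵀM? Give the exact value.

Row 2 ↔ basis d, column 2 ↔ basis d, so (MᵀM)_{2,2} = Σᵢ (d)·(d) = (-2)·(-2) + (2)·(2) + (3)·(3) + (4)·(4) + (5)·(5) + (8)·(8) = 122.

122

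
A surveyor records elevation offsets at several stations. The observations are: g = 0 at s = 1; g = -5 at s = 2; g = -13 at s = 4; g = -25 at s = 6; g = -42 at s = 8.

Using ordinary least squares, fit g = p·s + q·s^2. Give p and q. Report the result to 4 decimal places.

p = -1.0898, q = -0.5195

Setting ∂/∂p … = 0 gives: 121·p + 801·q = -548;  801·p + 5665·q = -3816.
det = 121·5665 − 801² = 43864.
p = ((-548)·5665 − 801·(-3816))/43864 = -11951/10966; q = (121·(-3816) − 801·(-548))/43864 = -5697/10966.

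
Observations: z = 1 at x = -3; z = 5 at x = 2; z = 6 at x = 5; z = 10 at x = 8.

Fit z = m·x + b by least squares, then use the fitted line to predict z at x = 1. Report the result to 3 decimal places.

Forming AᵀA = [[102, 12]; [12, 4]] and Aᵀz = [117, 22]ᵀ gives AᵀA·[m, b]ᵀ = Aᵀz.
Eliminating b: 4·(row 1) − 12·(row 2) gives 264·m = 4·117 − 12·22 = 204, so m = 17/22.
Then b = (22 − 12·(17/22))/4 = 35/11.
At x = 1: ẑ = (17/22)·(1) + (35/11)·(1) = 87/22.

ẑ = 3.955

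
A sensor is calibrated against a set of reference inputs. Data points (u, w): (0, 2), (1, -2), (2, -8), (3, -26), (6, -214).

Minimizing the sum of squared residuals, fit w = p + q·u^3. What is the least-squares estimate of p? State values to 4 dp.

p = 0.4281

The normal system MᵀM·[p, q]ᵀ = Mᵀw is [[5, 252]; [252, 47450]]·[p, q]ᵀ = [-248, -46992]ᵀ.
det = 5·47450 − 252² = 173746.
p = ((-248)·47450 − 252·(-46992))/173746 = 37192/86873; q = (5·(-46992) − 252·(-248))/173746 = -86232/86873.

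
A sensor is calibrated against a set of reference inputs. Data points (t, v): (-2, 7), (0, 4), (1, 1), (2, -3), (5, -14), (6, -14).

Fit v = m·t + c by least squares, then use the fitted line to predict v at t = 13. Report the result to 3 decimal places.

Entries of XᵀX: Σt·t = 70, Σt = 12, Σ1 = 6.
For Xᵀv: Σt·v = -173, Σv = -19.
XᵀX·[m, c]ᵀ = Xᵀv becomes [[70, 12]; [12, 6]]·[m, c]ᵀ = [-173, -19]ᵀ.
Eliminating c: 6·(row 1) − 12·(row 2) gives 276·m = 6·(-173) − 12·(-19) = -810, so m = -135/46.
Then c = ((-19) − 12·(-135/46))/6 = 373/138.
At t = 13: v̂ = (-135/46)·(13) + (373/138)·(1) = -2446/69.

v̂ = -35.449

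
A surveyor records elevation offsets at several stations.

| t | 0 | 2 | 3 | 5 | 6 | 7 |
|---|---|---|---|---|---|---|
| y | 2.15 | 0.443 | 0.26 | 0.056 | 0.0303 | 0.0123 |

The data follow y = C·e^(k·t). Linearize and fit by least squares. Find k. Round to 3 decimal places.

k = -0.723

Linearized form: ln y = k·t + ln C. From the 6 transformed points,
AᵀA = [[123.0000, 23.0000]; [23.0000, 6]], rhs = [-71.8483, -12.1730]ᵀ  (here Σt = 23.0000, Σ(t)² = 123.0000, Σln y = -12.1730, Σt·ln y = -71.8483).
Solving (det = 209.0000): k = -0.72302, ln C = 0.74277.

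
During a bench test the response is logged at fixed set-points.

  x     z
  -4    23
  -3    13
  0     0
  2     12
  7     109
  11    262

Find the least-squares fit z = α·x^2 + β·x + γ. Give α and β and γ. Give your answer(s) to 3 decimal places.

α = 1.994, β = 1.861, γ = -0.321

Sums needed: Σx^2·x^2 = 17395, Σx^2·x = 1591, Σx^2 = 199, Σx·x = 199, Σx = 13, Σ1 = 6.
Moment sums: Σx^2·z = 37576, Σx·z = 3538, Σz = 419.
Inverting the 3×3 Gram matrix, [α, β, γ]ᵀ = [248659/124726, 232081/124726, -20000/62363]ᵀ.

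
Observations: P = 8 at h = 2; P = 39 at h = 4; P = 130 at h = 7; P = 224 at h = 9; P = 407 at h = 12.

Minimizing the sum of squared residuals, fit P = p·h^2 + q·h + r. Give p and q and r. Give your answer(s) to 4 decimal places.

Forming MᵀM = [[29970, 2872, 294]; [2872, 294, 34]; [294, 34, 5]] and MᵀP = [83778, 7982, 808]ᵀ gives MᵀM·[p, q, r]ᵀ = MᵀP.
Solving the 3×3 system (Gaussian elimination) gives p = 26607/8675, q = -26157/8675, r = 15256/8675.

p = 3.0671, q = -3.0152, r = 1.7586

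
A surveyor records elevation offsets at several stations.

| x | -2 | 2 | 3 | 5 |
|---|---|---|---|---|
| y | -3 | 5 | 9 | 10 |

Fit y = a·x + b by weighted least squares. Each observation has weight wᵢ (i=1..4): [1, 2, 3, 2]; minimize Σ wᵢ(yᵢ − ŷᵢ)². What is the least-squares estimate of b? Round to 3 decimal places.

b = 1.694

Compute the Gram sums: Σwᵢ·x·x = 89, Σwᵢ·x = 21, Σwᵢ·1 = 8.
For MᵀWy: Σwᵢ·x·y = 207, Σwᵢ·y = 54.
Normal equations: [[89, 21]; [21, 8]]·[a, b]ᵀ = [207, 54]ᵀ.
Δ = 89·8 − 21² = 271.
a = (207·8 − 21·54)/271 = 522/271; b = (89·54 − 21·207)/271 = 459/271.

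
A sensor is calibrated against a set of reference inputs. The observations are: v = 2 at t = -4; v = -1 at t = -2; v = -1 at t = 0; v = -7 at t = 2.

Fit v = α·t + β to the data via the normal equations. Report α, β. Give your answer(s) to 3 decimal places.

α = -1.350, β = -3.100

From the data, Σt·t = 24, Σt = -4, Σ1 = 4.
And Σt·v = -20, Σv = -7.
det = 24·4 − (-4)² = 80.
α = ((-20)·4 − (-4)·(-7))/80 = -27/20; β = (24·(-7) − (-4)·(-20))/80 = -31/10.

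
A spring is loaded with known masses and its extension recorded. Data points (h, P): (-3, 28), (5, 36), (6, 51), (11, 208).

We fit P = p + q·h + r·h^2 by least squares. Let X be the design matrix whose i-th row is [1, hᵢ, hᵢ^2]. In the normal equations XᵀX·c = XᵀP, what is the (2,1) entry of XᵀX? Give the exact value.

19

Row 2 ↔ basis h, column 1 ↔ basis 1, so (XᵀX)_{2,1} = Σᵢ h = (-3)·(1) + (5)·(1) + (6)·(1) + (11)·(1) = 19.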